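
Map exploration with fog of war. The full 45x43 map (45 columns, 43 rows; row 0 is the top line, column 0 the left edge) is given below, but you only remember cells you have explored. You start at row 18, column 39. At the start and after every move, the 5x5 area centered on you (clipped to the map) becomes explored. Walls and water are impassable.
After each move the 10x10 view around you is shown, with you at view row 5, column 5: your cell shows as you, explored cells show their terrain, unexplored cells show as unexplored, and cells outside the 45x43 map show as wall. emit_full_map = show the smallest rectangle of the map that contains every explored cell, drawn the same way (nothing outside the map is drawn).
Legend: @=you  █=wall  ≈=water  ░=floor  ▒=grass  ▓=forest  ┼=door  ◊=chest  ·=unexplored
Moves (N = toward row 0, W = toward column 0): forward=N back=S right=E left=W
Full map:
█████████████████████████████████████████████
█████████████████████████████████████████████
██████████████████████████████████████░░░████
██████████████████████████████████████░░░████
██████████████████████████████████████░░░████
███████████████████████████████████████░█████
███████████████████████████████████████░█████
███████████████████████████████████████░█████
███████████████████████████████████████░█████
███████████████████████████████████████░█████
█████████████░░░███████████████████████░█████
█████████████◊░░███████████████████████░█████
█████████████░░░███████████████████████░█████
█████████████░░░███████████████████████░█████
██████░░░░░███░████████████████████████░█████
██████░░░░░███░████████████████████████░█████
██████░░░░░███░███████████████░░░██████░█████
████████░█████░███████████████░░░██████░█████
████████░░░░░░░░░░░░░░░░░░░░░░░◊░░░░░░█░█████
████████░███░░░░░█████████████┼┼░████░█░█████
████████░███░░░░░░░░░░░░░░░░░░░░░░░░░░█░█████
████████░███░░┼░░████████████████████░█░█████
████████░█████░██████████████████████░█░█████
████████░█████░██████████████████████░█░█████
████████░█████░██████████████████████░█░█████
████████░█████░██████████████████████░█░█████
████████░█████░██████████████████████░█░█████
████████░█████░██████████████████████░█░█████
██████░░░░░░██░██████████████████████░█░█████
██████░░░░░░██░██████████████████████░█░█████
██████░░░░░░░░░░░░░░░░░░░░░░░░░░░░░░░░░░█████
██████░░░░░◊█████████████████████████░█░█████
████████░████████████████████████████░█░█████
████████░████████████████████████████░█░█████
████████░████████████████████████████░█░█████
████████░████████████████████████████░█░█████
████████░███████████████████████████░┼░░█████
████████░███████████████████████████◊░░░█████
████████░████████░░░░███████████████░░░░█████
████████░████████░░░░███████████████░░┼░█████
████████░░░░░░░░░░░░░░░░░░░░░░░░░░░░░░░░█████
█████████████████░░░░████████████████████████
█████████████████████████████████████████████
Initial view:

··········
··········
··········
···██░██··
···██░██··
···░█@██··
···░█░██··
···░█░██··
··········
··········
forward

··········
··········
··········
···██░██··
···██░██··
···██@██··
···░█░██··
···░█░██··
···░█░██··
··········

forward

··········
··········
··········
···██░██··
···██░██··
···██@██··
···██░██··
···░█░██··
···░█░██··
···░█░██··

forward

··········
··········
··········
···██░██··
···██░██··
···██@██··
···██░██··
···██░██··
···░█░██··
···░█░██··

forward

··········
··········
··········
···██░██··
···██░██··
···██@██··
···██░██··
···██░██··
···██░██··
···░█░██··

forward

··········
··········
··········
···██░██··
···██░██··
···██@██··
···██░██··
···██░██··
···██░██··
···██░██··

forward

··········
··········
··········
···██░██··
···██░██··
···██@██··
···██░██··
···██░██··
···██░██··
···██░██··

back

··········
··········
···██░██··
···██░██··
···██░██··
···██@██··
···██░██··
···██░██··
···██░██··
···██░██··


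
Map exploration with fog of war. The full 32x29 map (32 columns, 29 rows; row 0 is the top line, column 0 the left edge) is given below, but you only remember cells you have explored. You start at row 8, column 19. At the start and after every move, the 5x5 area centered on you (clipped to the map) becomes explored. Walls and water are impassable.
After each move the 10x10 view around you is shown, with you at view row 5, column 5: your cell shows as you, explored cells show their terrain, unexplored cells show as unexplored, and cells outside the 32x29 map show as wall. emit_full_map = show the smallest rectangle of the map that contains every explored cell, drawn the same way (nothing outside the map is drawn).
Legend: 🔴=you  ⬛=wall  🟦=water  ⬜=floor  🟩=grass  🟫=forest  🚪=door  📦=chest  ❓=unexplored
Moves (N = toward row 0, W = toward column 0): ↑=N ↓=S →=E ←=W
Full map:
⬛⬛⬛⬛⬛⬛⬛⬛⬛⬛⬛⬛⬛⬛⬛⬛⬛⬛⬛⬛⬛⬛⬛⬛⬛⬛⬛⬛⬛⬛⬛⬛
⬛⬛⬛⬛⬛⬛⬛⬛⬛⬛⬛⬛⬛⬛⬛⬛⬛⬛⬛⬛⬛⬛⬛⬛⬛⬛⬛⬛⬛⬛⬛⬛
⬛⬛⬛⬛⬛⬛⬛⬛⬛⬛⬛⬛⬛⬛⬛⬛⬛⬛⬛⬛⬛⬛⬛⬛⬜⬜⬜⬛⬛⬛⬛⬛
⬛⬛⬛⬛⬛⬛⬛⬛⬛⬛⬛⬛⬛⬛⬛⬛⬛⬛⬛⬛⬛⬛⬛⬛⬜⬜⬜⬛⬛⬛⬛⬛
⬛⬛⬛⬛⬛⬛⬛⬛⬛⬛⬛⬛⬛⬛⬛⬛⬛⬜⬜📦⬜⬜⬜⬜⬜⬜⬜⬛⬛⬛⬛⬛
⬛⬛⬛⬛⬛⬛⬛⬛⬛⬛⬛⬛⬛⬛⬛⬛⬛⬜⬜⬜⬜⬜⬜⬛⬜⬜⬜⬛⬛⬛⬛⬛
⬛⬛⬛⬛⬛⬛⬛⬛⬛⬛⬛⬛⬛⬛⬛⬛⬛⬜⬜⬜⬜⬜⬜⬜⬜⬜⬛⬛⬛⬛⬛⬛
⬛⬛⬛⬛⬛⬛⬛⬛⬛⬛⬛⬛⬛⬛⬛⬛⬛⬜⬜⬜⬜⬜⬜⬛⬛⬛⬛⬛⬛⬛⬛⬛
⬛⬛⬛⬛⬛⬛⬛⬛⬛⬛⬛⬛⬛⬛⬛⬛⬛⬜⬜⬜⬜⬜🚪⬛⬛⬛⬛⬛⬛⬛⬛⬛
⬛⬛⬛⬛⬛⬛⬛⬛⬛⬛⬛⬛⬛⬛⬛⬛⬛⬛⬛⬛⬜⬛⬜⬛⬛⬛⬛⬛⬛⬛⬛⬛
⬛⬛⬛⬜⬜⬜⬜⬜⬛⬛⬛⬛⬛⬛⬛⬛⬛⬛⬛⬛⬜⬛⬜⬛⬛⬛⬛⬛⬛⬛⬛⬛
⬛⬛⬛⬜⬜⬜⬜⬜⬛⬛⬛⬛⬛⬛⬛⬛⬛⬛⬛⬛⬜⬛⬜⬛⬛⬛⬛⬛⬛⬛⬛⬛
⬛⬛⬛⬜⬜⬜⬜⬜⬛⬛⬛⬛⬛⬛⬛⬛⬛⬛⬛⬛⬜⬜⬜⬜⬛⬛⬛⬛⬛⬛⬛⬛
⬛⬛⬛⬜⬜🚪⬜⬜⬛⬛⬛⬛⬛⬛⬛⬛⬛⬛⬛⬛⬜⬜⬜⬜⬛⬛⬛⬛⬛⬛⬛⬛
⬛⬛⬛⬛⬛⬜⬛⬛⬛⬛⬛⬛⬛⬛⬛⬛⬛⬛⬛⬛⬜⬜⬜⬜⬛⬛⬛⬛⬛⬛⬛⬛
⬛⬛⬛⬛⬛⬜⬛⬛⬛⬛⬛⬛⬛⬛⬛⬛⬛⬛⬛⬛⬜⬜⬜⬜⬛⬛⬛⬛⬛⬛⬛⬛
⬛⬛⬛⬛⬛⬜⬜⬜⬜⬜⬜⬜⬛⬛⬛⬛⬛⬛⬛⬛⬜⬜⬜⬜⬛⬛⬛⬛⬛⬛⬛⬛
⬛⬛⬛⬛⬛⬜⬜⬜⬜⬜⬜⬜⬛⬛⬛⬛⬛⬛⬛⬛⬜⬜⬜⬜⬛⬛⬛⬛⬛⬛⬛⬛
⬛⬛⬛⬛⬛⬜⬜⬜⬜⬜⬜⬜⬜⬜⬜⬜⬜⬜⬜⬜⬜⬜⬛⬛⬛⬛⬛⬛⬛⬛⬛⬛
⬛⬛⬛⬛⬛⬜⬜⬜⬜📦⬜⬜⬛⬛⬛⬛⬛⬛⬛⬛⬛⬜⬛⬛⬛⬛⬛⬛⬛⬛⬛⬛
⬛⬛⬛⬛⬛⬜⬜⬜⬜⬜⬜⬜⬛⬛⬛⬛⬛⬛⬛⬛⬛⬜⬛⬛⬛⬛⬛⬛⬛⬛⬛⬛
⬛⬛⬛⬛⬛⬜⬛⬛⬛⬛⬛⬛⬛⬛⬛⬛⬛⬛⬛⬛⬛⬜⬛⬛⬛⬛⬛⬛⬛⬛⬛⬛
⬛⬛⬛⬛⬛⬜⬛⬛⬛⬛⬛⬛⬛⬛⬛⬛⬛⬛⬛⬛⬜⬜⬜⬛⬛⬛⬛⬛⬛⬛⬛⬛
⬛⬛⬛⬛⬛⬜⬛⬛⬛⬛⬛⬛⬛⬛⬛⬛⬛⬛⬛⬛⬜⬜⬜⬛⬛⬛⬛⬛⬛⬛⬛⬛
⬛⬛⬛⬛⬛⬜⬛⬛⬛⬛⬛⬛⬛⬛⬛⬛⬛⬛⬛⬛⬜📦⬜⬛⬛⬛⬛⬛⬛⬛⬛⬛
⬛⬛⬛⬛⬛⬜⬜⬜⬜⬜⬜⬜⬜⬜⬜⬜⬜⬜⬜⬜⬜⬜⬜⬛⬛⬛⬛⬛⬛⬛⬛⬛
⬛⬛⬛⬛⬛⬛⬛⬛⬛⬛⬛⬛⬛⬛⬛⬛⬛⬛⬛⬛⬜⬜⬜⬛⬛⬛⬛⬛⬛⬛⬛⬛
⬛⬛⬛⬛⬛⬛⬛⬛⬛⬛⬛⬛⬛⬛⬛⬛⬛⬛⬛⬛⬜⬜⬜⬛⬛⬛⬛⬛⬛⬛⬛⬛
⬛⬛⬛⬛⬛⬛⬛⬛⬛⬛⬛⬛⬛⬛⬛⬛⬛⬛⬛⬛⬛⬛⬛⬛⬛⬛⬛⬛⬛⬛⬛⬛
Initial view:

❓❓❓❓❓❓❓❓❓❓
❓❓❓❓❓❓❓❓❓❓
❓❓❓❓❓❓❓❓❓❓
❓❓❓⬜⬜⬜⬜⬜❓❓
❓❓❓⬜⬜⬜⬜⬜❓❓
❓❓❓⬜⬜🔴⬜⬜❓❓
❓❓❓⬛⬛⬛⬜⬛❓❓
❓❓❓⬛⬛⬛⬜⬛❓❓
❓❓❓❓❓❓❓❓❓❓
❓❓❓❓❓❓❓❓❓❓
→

❓❓❓❓❓❓❓❓❓❓
❓❓❓❓❓❓❓❓❓❓
❓❓❓❓❓❓❓❓❓❓
❓❓⬜⬜⬜⬜⬜⬜❓❓
❓❓⬜⬜⬜⬜⬜⬜❓❓
❓❓⬜⬜⬜🔴⬜🚪❓❓
❓❓⬛⬛⬛⬜⬛⬜❓❓
❓❓⬛⬛⬛⬜⬛⬜❓❓
❓❓❓❓❓❓❓❓❓❓
❓❓❓❓❓❓❓❓❓❓

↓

❓❓❓❓❓❓❓❓❓❓
❓❓❓❓❓❓❓❓❓❓
❓❓⬜⬜⬜⬜⬜⬜❓❓
❓❓⬜⬜⬜⬜⬜⬜❓❓
❓❓⬜⬜⬜⬜⬜🚪❓❓
❓❓⬛⬛⬛🔴⬛⬜❓❓
❓❓⬛⬛⬛⬜⬛⬜❓❓
❓❓❓⬛⬛⬜⬛⬜❓❓
❓❓❓❓❓❓❓❓❓❓
❓❓❓❓❓❓❓❓❓❓

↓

❓❓❓❓❓❓❓❓❓❓
❓❓⬜⬜⬜⬜⬜⬜❓❓
❓❓⬜⬜⬜⬜⬜⬜❓❓
❓❓⬜⬜⬜⬜⬜🚪❓❓
❓❓⬛⬛⬛⬜⬛⬜❓❓
❓❓⬛⬛⬛🔴⬛⬜❓❓
❓❓❓⬛⬛⬜⬛⬜❓❓
❓❓❓⬛⬛⬜⬜⬜❓❓
❓❓❓❓❓❓❓❓❓❓
❓❓❓❓❓❓❓❓❓❓

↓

❓❓⬜⬜⬜⬜⬜⬜❓❓
❓❓⬜⬜⬜⬜⬜⬜❓❓
❓❓⬜⬜⬜⬜⬜🚪❓❓
❓❓⬛⬛⬛⬜⬛⬜❓❓
❓❓⬛⬛⬛⬜⬛⬜❓❓
❓❓❓⬛⬛🔴⬛⬜❓❓
❓❓❓⬛⬛⬜⬜⬜❓❓
❓❓❓⬛⬛⬜⬜⬜❓❓
❓❓❓❓❓❓❓❓❓❓
❓❓❓❓❓❓❓❓❓❓

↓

❓❓⬜⬜⬜⬜⬜⬜❓❓
❓❓⬜⬜⬜⬜⬜🚪❓❓
❓❓⬛⬛⬛⬜⬛⬜❓❓
❓❓⬛⬛⬛⬜⬛⬜❓❓
❓❓❓⬛⬛⬜⬛⬜❓❓
❓❓❓⬛⬛🔴⬜⬜❓❓
❓❓❓⬛⬛⬜⬜⬜❓❓
❓❓❓⬛⬛⬜⬜⬜❓❓
❓❓❓❓❓❓❓❓❓❓
❓❓❓❓❓❓❓❓❓❓

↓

❓❓⬜⬜⬜⬜⬜🚪❓❓
❓❓⬛⬛⬛⬜⬛⬜❓❓
❓❓⬛⬛⬛⬜⬛⬜❓❓
❓❓❓⬛⬛⬜⬛⬜❓❓
❓❓❓⬛⬛⬜⬜⬜❓❓
❓❓❓⬛⬛🔴⬜⬜❓❓
❓❓❓⬛⬛⬜⬜⬜❓❓
❓❓❓⬛⬛⬜⬜⬜❓❓
❓❓❓❓❓❓❓❓❓❓
❓❓❓❓❓❓❓❓❓❓

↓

❓❓⬛⬛⬛⬜⬛⬜❓❓
❓❓⬛⬛⬛⬜⬛⬜❓❓
❓❓❓⬛⬛⬜⬛⬜❓❓
❓❓❓⬛⬛⬜⬜⬜❓❓
❓❓❓⬛⬛⬜⬜⬜❓❓
❓❓❓⬛⬛🔴⬜⬜❓❓
❓❓❓⬛⬛⬜⬜⬜❓❓
❓❓❓⬛⬛⬜⬜⬜❓❓
❓❓❓❓❓❓❓❓❓❓
❓❓❓❓❓❓❓❓❓❓

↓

❓❓⬛⬛⬛⬜⬛⬜❓❓
❓❓❓⬛⬛⬜⬛⬜❓❓
❓❓❓⬛⬛⬜⬜⬜❓❓
❓❓❓⬛⬛⬜⬜⬜❓❓
❓❓❓⬛⬛⬜⬜⬜❓❓
❓❓❓⬛⬛🔴⬜⬜❓❓
❓❓❓⬛⬛⬜⬜⬜❓❓
❓❓❓⬛⬛⬜⬜⬜❓❓
❓❓❓❓❓❓❓❓❓❓
❓❓❓❓❓❓❓❓❓❓

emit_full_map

⬜⬜⬜⬜⬜⬜
⬜⬜⬜⬜⬜⬜
⬜⬜⬜⬜⬜🚪
⬛⬛⬛⬜⬛⬜
⬛⬛⬛⬜⬛⬜
❓⬛⬛⬜⬛⬜
❓⬛⬛⬜⬜⬜
❓⬛⬛⬜⬜⬜
❓⬛⬛⬜⬜⬜
❓⬛⬛🔴⬜⬜
❓⬛⬛⬜⬜⬜
❓⬛⬛⬜⬜⬜

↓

❓❓❓⬛⬛⬜⬛⬜❓❓
❓❓❓⬛⬛⬜⬜⬜❓❓
❓❓❓⬛⬛⬜⬜⬜❓❓
❓❓❓⬛⬛⬜⬜⬜❓❓
❓❓❓⬛⬛⬜⬜⬜❓❓
❓❓❓⬛⬛🔴⬜⬜❓❓
❓❓❓⬛⬛⬜⬜⬜❓❓
❓❓❓⬜⬜⬜⬜⬛❓❓
❓❓❓❓❓❓❓❓❓❓
❓❓❓❓❓❓❓❓❓❓

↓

❓❓❓⬛⬛⬜⬜⬜❓❓
❓❓❓⬛⬛⬜⬜⬜❓❓
❓❓❓⬛⬛⬜⬜⬜❓❓
❓❓❓⬛⬛⬜⬜⬜❓❓
❓❓❓⬛⬛⬜⬜⬜❓❓
❓❓❓⬛⬛🔴⬜⬜❓❓
❓❓❓⬜⬜⬜⬜⬛❓❓
❓❓❓⬛⬛⬛⬜⬛❓❓
❓❓❓❓❓❓❓❓❓❓
❓❓❓❓❓❓❓❓❓❓

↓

❓❓❓⬛⬛⬜⬜⬜❓❓
❓❓❓⬛⬛⬜⬜⬜❓❓
❓❓❓⬛⬛⬜⬜⬜❓❓
❓❓❓⬛⬛⬜⬜⬜❓❓
❓❓❓⬛⬛⬜⬜⬜❓❓
❓❓❓⬜⬜🔴⬜⬛❓❓
❓❓❓⬛⬛⬛⬜⬛❓❓
❓❓❓⬛⬛⬛⬜⬛❓❓
❓❓❓❓❓❓❓❓❓❓
❓❓❓❓❓❓❓❓❓❓

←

❓❓❓❓⬛⬛⬜⬜⬜❓
❓❓❓❓⬛⬛⬜⬜⬜❓
❓❓❓❓⬛⬛⬜⬜⬜❓
❓❓❓⬛⬛⬛⬜⬜⬜❓
❓❓❓⬛⬛⬛⬜⬜⬜❓
❓❓❓⬜⬜🔴⬜⬜⬛❓
❓❓❓⬛⬛⬛⬛⬜⬛❓
❓❓❓⬛⬛⬛⬛⬜⬛❓
❓❓❓❓❓❓❓❓❓❓
❓❓❓❓❓❓❓❓❓❓

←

❓❓❓❓❓⬛⬛⬜⬜⬜
❓❓❓❓❓⬛⬛⬜⬜⬜
❓❓❓❓❓⬛⬛⬜⬜⬜
❓❓❓⬛⬛⬛⬛⬜⬜⬜
❓❓❓⬛⬛⬛⬛⬜⬜⬜
❓❓❓⬜⬜🔴⬜⬜⬜⬛
❓❓❓⬛⬛⬛⬛⬛⬜⬛
❓❓❓⬛⬛⬛⬛⬛⬜⬛
❓❓❓❓❓❓❓❓❓❓
❓❓❓❓❓❓❓❓❓❓

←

❓❓❓❓❓❓⬛⬛⬜⬜
❓❓❓❓❓❓⬛⬛⬜⬜
❓❓❓❓❓❓⬛⬛⬜⬜
❓❓❓⬛⬛⬛⬛⬛⬜⬜
❓❓❓⬛⬛⬛⬛⬛⬜⬜
❓❓❓⬜⬜🔴⬜⬜⬜⬜
❓❓❓⬛⬛⬛⬛⬛⬛⬜
❓❓❓⬛⬛⬛⬛⬛⬛⬜
❓❓❓❓❓❓❓❓❓❓
❓❓❓❓❓❓❓❓❓❓

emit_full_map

❓❓⬜⬜⬜⬜⬜⬜
❓❓⬜⬜⬜⬜⬜⬜
❓❓⬜⬜⬜⬜⬜🚪
❓❓⬛⬛⬛⬜⬛⬜
❓❓⬛⬛⬛⬜⬛⬜
❓❓❓⬛⬛⬜⬛⬜
❓❓❓⬛⬛⬜⬜⬜
❓❓❓⬛⬛⬜⬜⬜
❓❓❓⬛⬛⬜⬜⬜
❓❓❓⬛⬛⬜⬜⬜
⬛⬛⬛⬛⬛⬜⬜⬜
⬛⬛⬛⬛⬛⬜⬜⬜
⬜⬜🔴⬜⬜⬜⬜⬛
⬛⬛⬛⬛⬛⬛⬜⬛
⬛⬛⬛⬛⬛⬛⬜⬛

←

❓❓❓❓❓❓❓⬛⬛⬜
❓❓❓❓❓❓❓⬛⬛⬜
❓❓❓❓❓❓❓⬛⬛⬜
❓❓❓⬛⬛⬛⬛⬛⬛⬜
❓❓❓⬛⬛⬛⬛⬛⬛⬜
❓❓❓⬜⬜🔴⬜⬜⬜⬜
❓❓❓⬛⬛⬛⬛⬛⬛⬛
❓❓❓⬛⬛⬛⬛⬛⬛⬛
❓❓❓❓❓❓❓❓❓❓
❓❓❓❓❓❓❓❓❓❓

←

❓❓❓❓❓❓❓❓⬛⬛
❓❓❓❓❓❓❓❓⬛⬛
❓❓❓❓❓❓❓❓⬛⬛
❓❓❓⬛⬛⬛⬛⬛⬛⬛
❓❓❓⬛⬛⬛⬛⬛⬛⬛
❓❓❓⬜⬜🔴⬜⬜⬜⬜
❓❓❓⬛⬛⬛⬛⬛⬛⬛
❓❓❓⬛⬛⬛⬛⬛⬛⬛
❓❓❓❓❓❓❓❓❓❓
❓❓❓❓❓❓❓❓❓❓

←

❓❓❓❓❓❓❓❓❓⬛
❓❓❓❓❓❓❓❓❓⬛
❓❓❓❓❓❓❓❓❓⬛
❓❓❓⬛⬛⬛⬛⬛⬛⬛
❓❓❓⬛⬛⬛⬛⬛⬛⬛
❓❓❓⬜⬜🔴⬜⬜⬜⬜
❓❓❓⬛⬛⬛⬛⬛⬛⬛
❓❓❓⬛⬛⬛⬛⬛⬛⬛
❓❓❓❓❓❓❓❓❓❓
❓❓❓❓❓❓❓❓❓❓

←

❓❓❓❓❓❓❓❓❓❓
❓❓❓❓❓❓❓❓❓❓
❓❓❓❓❓❓❓❓❓❓
❓❓❓⬜⬛⬛⬛⬛⬛⬛
❓❓❓⬜⬛⬛⬛⬛⬛⬛
❓❓❓⬜⬜🔴⬜⬜⬜⬜
❓❓❓⬜⬛⬛⬛⬛⬛⬛
❓❓❓⬜⬛⬛⬛⬛⬛⬛
❓❓❓❓❓❓❓❓❓❓
❓❓❓❓❓❓❓❓❓❓

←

❓❓❓❓❓❓❓❓❓❓
❓❓❓❓❓❓❓❓❓❓
❓❓❓❓❓❓❓❓❓❓
❓❓❓⬜⬜⬛⬛⬛⬛⬛
❓❓❓⬜⬜⬛⬛⬛⬛⬛
❓❓❓⬜⬜🔴⬜⬜⬜⬜
❓❓❓⬜⬜⬛⬛⬛⬛⬛
❓❓❓⬜⬜⬛⬛⬛⬛⬛
❓❓❓❓❓❓❓❓❓❓
❓❓❓❓❓❓❓❓❓❓

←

❓❓❓❓❓❓❓❓❓❓
❓❓❓❓❓❓❓❓❓❓
❓❓❓❓❓❓❓❓❓❓
❓❓❓⬜⬜⬜⬛⬛⬛⬛
❓❓❓⬜⬜⬜⬛⬛⬛⬛
❓❓❓⬜⬜🔴⬜⬜⬜⬜
❓❓❓📦⬜⬜⬛⬛⬛⬛
❓❓❓⬜⬜⬜⬛⬛⬛⬛
❓❓❓❓❓❓❓❓❓❓
❓❓❓❓❓❓❓❓❓❓

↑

❓❓❓❓❓❓❓❓❓❓
❓❓❓❓❓❓❓❓❓❓
❓❓❓❓❓❓❓❓❓❓
❓❓❓⬛⬛⬛⬛⬛❓❓
❓❓❓⬜⬜⬜⬛⬛⬛⬛
❓❓❓⬜⬜🔴⬛⬛⬛⬛
❓❓❓⬜⬜⬜⬜⬜⬜⬜
❓❓❓📦⬜⬜⬛⬛⬛⬛
❓❓❓⬜⬜⬜⬛⬛⬛⬛
❓❓❓❓❓❓❓❓❓❓

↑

❓❓❓❓❓❓❓❓❓❓
❓❓❓❓❓❓❓❓❓❓
❓❓❓❓❓❓❓❓❓❓
❓❓❓⬛⬛⬛⬛⬛❓❓
❓❓❓⬛⬛⬛⬛⬛❓❓
❓❓❓⬜⬜🔴⬛⬛⬛⬛
❓❓❓⬜⬜⬜⬛⬛⬛⬛
❓❓❓⬜⬜⬜⬜⬜⬜⬜
❓❓❓📦⬜⬜⬛⬛⬛⬛
❓❓❓⬜⬜⬜⬛⬛⬛⬛

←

❓❓❓❓❓❓❓❓❓❓
❓❓❓❓❓❓❓❓❓❓
❓❓❓❓❓❓❓❓❓❓
❓❓❓⬛⬛⬛⬛⬛⬛❓
❓❓❓⬛⬛⬛⬛⬛⬛❓
❓❓❓⬜⬜🔴⬜⬛⬛⬛
❓❓❓⬜⬜⬜⬜⬛⬛⬛
❓❓❓⬜⬜⬜⬜⬜⬜⬜
❓❓❓❓📦⬜⬜⬛⬛⬛
❓❓❓❓⬜⬜⬜⬛⬛⬛

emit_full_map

❓❓❓❓❓❓❓❓❓⬜⬜⬜⬜⬜⬜
❓❓❓❓❓❓❓❓❓⬜⬜⬜⬜⬜⬜
❓❓❓❓❓❓❓❓❓⬜⬜⬜⬜⬜🚪
❓❓❓❓❓❓❓❓❓⬛⬛⬛⬜⬛⬜
❓❓❓❓❓❓❓❓❓⬛⬛⬛⬜⬛⬜
❓❓❓❓❓❓❓❓❓❓⬛⬛⬜⬛⬜
❓❓❓❓❓❓❓❓❓❓⬛⬛⬜⬜⬜
❓❓❓❓❓❓❓❓❓❓⬛⬛⬜⬜⬜
⬛⬛⬛⬛⬛⬛❓❓❓❓⬛⬛⬜⬜⬜
⬛⬛⬛⬛⬛⬛❓❓❓❓⬛⬛⬜⬜⬜
⬜⬜🔴⬜⬛⬛⬛⬛⬛⬛⬛⬛⬜⬜⬜
⬜⬜⬜⬜⬛⬛⬛⬛⬛⬛⬛⬛⬜⬜⬜
⬜⬜⬜⬜⬜⬜⬜⬜⬜⬜⬜⬜⬜⬜⬛
❓📦⬜⬜⬛⬛⬛⬛⬛⬛⬛⬛⬛⬜⬛
❓⬜⬜⬜⬛⬛⬛⬛⬛⬛⬛⬛⬛⬜⬛

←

❓❓❓❓❓❓❓❓❓❓
❓❓❓❓❓❓❓❓❓❓
❓❓❓❓❓❓❓❓❓❓
❓❓❓⬛⬛⬛⬛⬛⬛⬛
❓❓❓⬛⬛⬛⬛⬛⬛⬛
❓❓❓⬜⬜🔴⬜⬜⬛⬛
❓❓❓⬜⬜⬜⬜⬜⬛⬛
❓❓❓⬜⬜⬜⬜⬜⬜⬜
❓❓❓❓❓📦⬜⬜⬛⬛
❓❓❓❓❓⬜⬜⬜⬛⬛

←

❓❓❓❓❓❓❓❓❓❓
❓❓❓❓❓❓❓❓❓❓
❓❓❓❓❓❓❓❓❓❓
❓❓❓⬛⬛⬛⬛⬛⬛⬛
❓❓❓⬛⬛⬛⬛⬛⬛⬛
❓❓❓⬜⬜🔴⬜⬜⬜⬛
❓❓❓⬜⬜⬜⬜⬜⬜⬛
❓❓❓⬜⬜⬜⬜⬜⬜⬜
❓❓❓❓❓❓📦⬜⬜⬛
❓❓❓❓❓❓⬜⬜⬜⬛

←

❓❓❓❓❓❓❓❓❓❓
❓❓❓❓❓❓❓❓❓❓
❓❓❓❓❓❓❓❓❓❓
❓❓❓⬜⬛⬛⬛⬛⬛⬛
❓❓❓⬜⬛⬛⬛⬛⬛⬛
❓❓❓⬜⬜🔴⬜⬜⬜⬜
❓❓❓⬜⬜⬜⬜⬜⬜⬜
❓❓❓⬜⬜⬜⬜⬜⬜⬜
❓❓❓❓❓❓❓📦⬜⬜
❓❓❓❓❓❓❓⬜⬜⬜

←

❓❓❓❓❓❓❓❓❓❓
❓❓❓❓❓❓❓❓❓❓
❓❓❓❓❓❓❓❓❓❓
❓❓❓⬛⬜⬛⬛⬛⬛⬛
❓❓❓⬛⬜⬛⬛⬛⬛⬛
❓❓❓⬛⬜🔴⬜⬜⬜⬜
❓❓❓⬛⬜⬜⬜⬜⬜⬜
❓❓❓⬛⬜⬜⬜⬜⬜⬜
❓❓❓❓❓❓❓❓📦⬜
❓❓❓❓❓❓❓❓⬜⬜

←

❓❓❓❓❓❓❓❓❓❓
❓❓❓❓❓❓❓❓❓❓
❓❓❓❓❓❓❓❓❓❓
❓❓❓⬛⬛⬜⬛⬛⬛⬛
❓❓❓⬛⬛⬜⬛⬛⬛⬛
❓❓❓⬛⬛🔴⬜⬜⬜⬜
❓❓❓⬛⬛⬜⬜⬜⬜⬜
❓❓❓⬛⬛⬜⬜⬜⬜⬜
❓❓❓❓❓❓❓❓❓📦
❓❓❓❓❓❓❓❓❓⬜

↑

❓❓❓❓❓❓❓❓❓❓
❓❓❓❓❓❓❓❓❓❓
❓❓❓❓❓❓❓❓❓❓
❓❓❓⬜⬜🚪⬜⬜❓❓
❓❓❓⬛⬛⬜⬛⬛⬛⬛
❓❓❓⬛⬛🔴⬛⬛⬛⬛
❓❓❓⬛⬛⬜⬜⬜⬜⬜
❓❓❓⬛⬛⬜⬜⬜⬜⬜
❓❓❓⬛⬛⬜⬜⬜⬜⬜
❓❓❓❓❓❓❓❓❓📦

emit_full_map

❓❓❓❓❓❓❓❓❓❓❓❓❓❓⬜⬜⬜⬜⬜⬜
❓❓❓❓❓❓❓❓❓❓❓❓❓❓⬜⬜⬜⬜⬜⬜
❓❓❓❓❓❓❓❓❓❓❓❓❓❓⬜⬜⬜⬜⬜🚪
❓❓❓❓❓❓❓❓❓❓❓❓❓❓⬛⬛⬛⬜⬛⬜
❓❓❓❓❓❓❓❓❓❓❓❓❓❓⬛⬛⬛⬜⬛⬜
❓❓❓❓❓❓❓❓❓❓❓❓❓❓❓⬛⬛⬜⬛⬜
❓❓❓❓❓❓❓❓❓❓❓❓❓❓❓⬛⬛⬜⬜⬜
⬜⬜🚪⬜⬜❓❓❓❓❓❓❓❓❓❓⬛⬛⬜⬜⬜
⬛⬛⬜⬛⬛⬛⬛⬛⬛⬛⬛❓❓❓❓⬛⬛⬜⬜⬜
⬛⬛🔴⬛⬛⬛⬛⬛⬛⬛⬛❓❓❓❓⬛⬛⬜⬜⬜
⬛⬛⬜⬜⬜⬜⬜⬜⬜⬛⬛⬛⬛⬛⬛⬛⬛⬜⬜⬜
⬛⬛⬜⬜⬜⬜⬜⬜⬜⬛⬛⬛⬛⬛⬛⬛⬛⬜⬜⬜
⬛⬛⬜⬜⬜⬜⬜⬜⬜⬜⬜⬜⬜⬜⬜⬜⬜⬜⬜⬛
❓❓❓❓❓❓📦⬜⬜⬛⬛⬛⬛⬛⬛⬛⬛⬛⬜⬛
❓❓❓❓❓❓⬜⬜⬜⬛⬛⬛⬛⬛⬛⬛⬛⬛⬜⬛

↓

❓❓❓❓❓❓❓❓❓❓
❓❓❓❓❓❓❓❓❓❓
❓❓❓⬜⬜🚪⬜⬜❓❓
❓❓❓⬛⬛⬜⬛⬛⬛⬛
❓❓❓⬛⬛⬜⬛⬛⬛⬛
❓❓❓⬛⬛🔴⬜⬜⬜⬜
❓❓❓⬛⬛⬜⬜⬜⬜⬜
❓❓❓⬛⬛⬜⬜⬜⬜⬜
❓❓❓❓❓❓❓❓❓📦
❓❓❓❓❓❓❓❓❓⬜

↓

❓❓❓❓❓❓❓❓❓❓
❓❓❓⬜⬜🚪⬜⬜❓❓
❓❓❓⬛⬛⬜⬛⬛⬛⬛
❓❓❓⬛⬛⬜⬛⬛⬛⬛
❓❓❓⬛⬛⬜⬜⬜⬜⬜
❓❓❓⬛⬛🔴⬜⬜⬜⬜
❓❓❓⬛⬛⬜⬜⬜⬜⬜
❓❓❓⬛⬛⬜⬜⬜❓📦
❓❓❓❓❓❓❓❓❓⬜
❓❓❓❓❓❓❓❓❓❓

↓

❓❓❓⬜⬜🚪⬜⬜❓❓
❓❓❓⬛⬛⬜⬛⬛⬛⬛
❓❓❓⬛⬛⬜⬛⬛⬛⬛
❓❓❓⬛⬛⬜⬜⬜⬜⬜
❓❓❓⬛⬛⬜⬜⬜⬜⬜
❓❓❓⬛⬛🔴⬜⬜⬜⬜
❓❓❓⬛⬛⬜⬜⬜❓📦
❓❓❓⬛⬛⬜⬜⬜❓⬜
❓❓❓❓❓❓❓❓❓❓
❓❓❓❓❓❓❓❓❓❓

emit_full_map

❓❓❓❓❓❓❓❓❓❓❓❓❓❓⬜⬜⬜⬜⬜⬜
❓❓❓❓❓❓❓❓❓❓❓❓❓❓⬜⬜⬜⬜⬜⬜
❓❓❓❓❓❓❓❓❓❓❓❓❓❓⬜⬜⬜⬜⬜🚪
❓❓❓❓❓❓❓❓❓❓❓❓❓❓⬛⬛⬛⬜⬛⬜
❓❓❓❓❓❓❓❓❓❓❓❓❓❓⬛⬛⬛⬜⬛⬜
❓❓❓❓❓❓❓❓❓❓❓❓❓❓❓⬛⬛⬜⬛⬜
❓❓❓❓❓❓❓❓❓❓❓❓❓❓❓⬛⬛⬜⬜⬜
⬜⬜🚪⬜⬜❓❓❓❓❓❓❓❓❓❓⬛⬛⬜⬜⬜
⬛⬛⬜⬛⬛⬛⬛⬛⬛⬛⬛❓❓❓❓⬛⬛⬜⬜⬜
⬛⬛⬜⬛⬛⬛⬛⬛⬛⬛⬛❓❓❓❓⬛⬛⬜⬜⬜
⬛⬛⬜⬜⬜⬜⬜⬜⬜⬛⬛⬛⬛⬛⬛⬛⬛⬜⬜⬜
⬛⬛⬜⬜⬜⬜⬜⬜⬜⬛⬛⬛⬛⬛⬛⬛⬛⬜⬜⬜
⬛⬛🔴⬜⬜⬜⬜⬜⬜⬜⬜⬜⬜⬜⬜⬜⬜⬜⬜⬛
⬛⬛⬜⬜⬜❓📦⬜⬜⬛⬛⬛⬛⬛⬛⬛⬛⬛⬜⬛
⬛⬛⬜⬜⬜❓⬜⬜⬜⬛⬛⬛⬛⬛⬛⬛⬛⬛⬜⬛


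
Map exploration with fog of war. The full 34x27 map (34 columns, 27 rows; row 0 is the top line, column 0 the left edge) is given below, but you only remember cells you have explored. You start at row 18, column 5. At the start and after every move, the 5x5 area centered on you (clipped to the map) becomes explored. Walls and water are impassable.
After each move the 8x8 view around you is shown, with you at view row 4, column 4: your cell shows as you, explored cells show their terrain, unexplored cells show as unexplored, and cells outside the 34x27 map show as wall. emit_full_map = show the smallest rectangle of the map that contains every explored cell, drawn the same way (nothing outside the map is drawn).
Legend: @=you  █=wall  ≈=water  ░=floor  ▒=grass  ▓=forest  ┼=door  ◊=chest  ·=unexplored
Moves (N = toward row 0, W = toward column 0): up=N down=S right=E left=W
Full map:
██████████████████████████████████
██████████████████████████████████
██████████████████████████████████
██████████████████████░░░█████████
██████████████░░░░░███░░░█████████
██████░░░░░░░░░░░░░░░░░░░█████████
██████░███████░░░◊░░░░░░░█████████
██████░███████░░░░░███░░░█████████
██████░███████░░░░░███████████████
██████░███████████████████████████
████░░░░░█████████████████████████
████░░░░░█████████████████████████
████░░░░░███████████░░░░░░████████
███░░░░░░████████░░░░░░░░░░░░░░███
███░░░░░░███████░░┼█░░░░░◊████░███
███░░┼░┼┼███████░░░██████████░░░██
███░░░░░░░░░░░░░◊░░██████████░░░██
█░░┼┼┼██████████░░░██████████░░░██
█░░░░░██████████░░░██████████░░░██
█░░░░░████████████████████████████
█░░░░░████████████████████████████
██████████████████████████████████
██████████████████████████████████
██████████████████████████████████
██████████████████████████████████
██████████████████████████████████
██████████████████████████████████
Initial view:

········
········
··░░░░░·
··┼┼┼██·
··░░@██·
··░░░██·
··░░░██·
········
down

········
··░░░░░·
··┼┼┼██·
··░░░██·
··░░@██·
··░░░██·
··█████·
········

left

········
···░░░░░
··░┼┼┼██
··░░░░██
··░░@░██
··░░░░██
··██████
········

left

█·······
█···░░░░
█·░░┼┼┼█
█·░░░░░█
█·░░@░░█
█·░░░░░█
█·██████
█·······

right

········
···░░░░░
·░░┼┼┼██
·░░░░░██
·░░░@░██
·░░░░░██
·███████
········

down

···░░░░░
·░░┼┼┼██
·░░░░░██
·░░░░░██
·░░░@░██
·███████
··█████·
········

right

··░░░░░·
░░┼┼┼██·
░░░░░██·
░░░░░██·
░░░░@██·
███████·
·██████·
········

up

········
··░░░░░·
░░┼┼┼██·
░░░░░██·
░░░░@██·
░░░░░██·
███████·
·██████·

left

········
···░░░░░
·░░┼┼┼██
·░░░░░██
·░░░@░██
·░░░░░██
·███████
··██████

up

········
········
··█░░░░░
·░░┼┼┼██
·░░░@░██
·░░░░░██
·░░░░░██
·███████

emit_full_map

·█░░░░░
░░┼┼┼██
░░░@░██
░░░░░██
░░░░░██
███████
·██████

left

█·······
█·······
█·██░░░░
█·░░┼┼┼█
█·░░@░░█
█·░░░░░█
█·░░░░░█
█·██████

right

········
········
·██░░░░░
·░░┼┼┼██
·░░░@░██
·░░░░░██
·░░░░░██
·███████

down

········
·██░░░░░
·░░┼┼┼██
·░░░░░██
·░░░@░██
·░░░░░██
·███████
··██████

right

········
██░░░░░·
░░┼┼┼██·
░░░░░██·
░░░░@██·
░░░░░██·
███████·
·██████·

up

········
········
██░░░░░·
░░┼┼┼██·
░░░░@██·
░░░░░██·
░░░░░██·
███████·

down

········
██░░░░░·
░░┼┼┼██·
░░░░░██·
░░░░@██·
░░░░░██·
███████·
·██████·

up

········
········
██░░░░░·
░░┼┼┼██·
░░░░@██·
░░░░░██·
░░░░░██·
███████·


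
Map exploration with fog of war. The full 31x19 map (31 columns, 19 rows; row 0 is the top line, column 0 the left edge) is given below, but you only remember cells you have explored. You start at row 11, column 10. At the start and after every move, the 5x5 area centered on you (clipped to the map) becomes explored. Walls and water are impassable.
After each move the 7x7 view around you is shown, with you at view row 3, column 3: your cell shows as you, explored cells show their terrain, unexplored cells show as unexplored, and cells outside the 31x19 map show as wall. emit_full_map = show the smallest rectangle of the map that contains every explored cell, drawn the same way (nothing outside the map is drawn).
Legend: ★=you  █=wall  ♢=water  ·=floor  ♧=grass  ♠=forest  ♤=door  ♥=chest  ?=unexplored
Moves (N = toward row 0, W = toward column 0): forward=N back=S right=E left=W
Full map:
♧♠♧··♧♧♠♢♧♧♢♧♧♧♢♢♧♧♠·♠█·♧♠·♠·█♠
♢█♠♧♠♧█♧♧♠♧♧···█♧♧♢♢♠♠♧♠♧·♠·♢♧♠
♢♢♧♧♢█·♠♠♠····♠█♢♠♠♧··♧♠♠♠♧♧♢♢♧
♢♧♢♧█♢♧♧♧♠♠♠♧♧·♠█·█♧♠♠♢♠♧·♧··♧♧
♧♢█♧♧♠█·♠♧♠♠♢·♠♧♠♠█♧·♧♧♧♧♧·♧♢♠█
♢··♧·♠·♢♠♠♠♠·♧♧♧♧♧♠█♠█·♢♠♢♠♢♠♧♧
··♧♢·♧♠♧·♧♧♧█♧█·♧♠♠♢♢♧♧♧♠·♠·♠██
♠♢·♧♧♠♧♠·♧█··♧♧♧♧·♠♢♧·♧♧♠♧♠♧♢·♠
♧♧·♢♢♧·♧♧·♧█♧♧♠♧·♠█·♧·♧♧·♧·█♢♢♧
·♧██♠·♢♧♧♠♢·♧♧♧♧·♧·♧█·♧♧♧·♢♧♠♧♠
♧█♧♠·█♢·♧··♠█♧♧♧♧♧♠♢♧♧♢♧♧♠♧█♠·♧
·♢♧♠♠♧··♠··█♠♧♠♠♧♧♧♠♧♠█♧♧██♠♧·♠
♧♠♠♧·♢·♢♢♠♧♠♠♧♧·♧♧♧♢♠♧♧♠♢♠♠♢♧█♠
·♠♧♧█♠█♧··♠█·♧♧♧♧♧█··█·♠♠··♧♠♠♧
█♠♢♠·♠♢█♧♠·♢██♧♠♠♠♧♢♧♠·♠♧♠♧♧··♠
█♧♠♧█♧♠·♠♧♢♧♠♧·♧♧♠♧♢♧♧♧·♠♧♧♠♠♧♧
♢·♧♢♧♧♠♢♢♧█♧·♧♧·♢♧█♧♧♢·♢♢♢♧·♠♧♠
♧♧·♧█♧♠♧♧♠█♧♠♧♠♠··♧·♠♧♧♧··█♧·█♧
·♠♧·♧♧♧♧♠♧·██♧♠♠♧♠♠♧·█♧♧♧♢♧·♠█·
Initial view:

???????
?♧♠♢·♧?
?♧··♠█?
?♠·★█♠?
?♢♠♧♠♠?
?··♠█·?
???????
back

?♧♠♢·♧?
?♧··♠█?
?♠··█♠?
?♢♠★♠♠?
?··♠█·?
?♧♠·♢█?
???????

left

??♧♠♢·♧
?·♧··♠█
?·♠··█♠
?♢♢★♧♠♠
?♧··♠█·
?█♧♠·♢█
???????

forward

???????
?♧♧♠♢·♧
?·♧··♠█
?·♠★·█♠
?♢♢♠♧♠♠
?♧··♠█·
?█♧♠·♢█

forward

???????
?♧♧·♧█?
?♧♧♠♢·♧
?·♧★·♠█
?·♠··█♠
?♢♢♠♧♠♠
?♧··♠█·

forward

???????
?♠·♧█·?
?♧♧·♧█?
?♧♧★♢·♧
?·♧··♠█
?·♠··█♠
?♢♢♠♧♠♠

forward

???????
?♧·♧♧♧?
?♠·♧█·?
?♧♧★♧█?
?♧♧♠♢·♧
?·♧··♠█
?·♠··█♠

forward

???????
?♢♠♠♠♠?
?♧·♧♧♧?
?♠·★█·?
?♧♧·♧█?
?♧♧♠♢·♧
?·♧··♠█

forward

???????
?·♠♧♠♠?
?♢♠♠♠♠?
?♧·★♧♧?
?♠·♧█·?
?♧♧·♧█?
?♧♧♠♢·♧

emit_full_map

·♠♧♠♠?
♢♠♠♠♠?
♧·★♧♧?
♠·♧█·?
♧♧·♧█?
♧♧♠♢·♧
·♧··♠█
·♠··█♠
♢♢♠♧♠♠
♧··♠█·
█♧♠·♢█

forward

???????
?♧♧♠♠♠?
?·♠♧♠♠?
?♢♠★♠♠?
?♧·♧♧♧?
?♠·♧█·?
?♧♧·♧█?

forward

???????
?♠♠♠··?
?♧♧♠♠♠?
?·♠★♠♠?
?♢♠♠♠♠?
?♧·♧♧♧?
?♠·♧█·?

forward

???????
?♧♧♠♧♧?
?♠♠♠··?
?♧♧★♠♠?
?·♠♧♠♠?
?♢♠♠♠♠?
?♧·♧♧♧?

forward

███████
?♠♢♧♧♢?
?♧♧♠♧♧?
?♠♠★··?
?♧♧♠♠♠?
?·♠♧♠♠?
?♢♠♠♠♠?

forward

███████
███████
?♠♢♧♧♢?
?♧♧★♧♧?
?♠♠♠··?
?♧♧♠♠♠?
?·♠♧♠♠?

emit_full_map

♠♢♧♧♢?
♧♧★♧♧?
♠♠♠··?
♧♧♠♠♠?
·♠♧♠♠?
♢♠♠♠♠?
♧·♧♧♧?
♠·♧█·?
♧♧·♧█?
♧♧♠♢·♧
·♧··♠█
·♠··█♠
♢♢♠♧♠♠
♧··♠█·
█♧♠·♢█

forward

███████
███████
███████
?♠♢★♧♢?
?♧♧♠♧♧?
?♠♠♠··?
?♧♧♠♠♠?

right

███████
███████
███████
♠♢♧★♢♧?
♧♧♠♧♧·?
♠♠♠···?
♧♧♠♠♠??

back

███████
███████
♠♢♧♧♢♧?
♧♧♠★♧·?
♠♠♠···?
♧♧♠♠♠♧?
·♠♧♠♠??

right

███████
███████
♢♧♧♢♧♧?
♧♠♧★··?
♠♠····?
♧♠♠♠♧♧?
♠♧♠♠???

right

███████
███████
♧♧♢♧♧♧?
♠♧♧★··?
♠····♠?
♠♠♠♧♧·?
♧♠♠????

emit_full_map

♠♢♧♧♢♧♧♧
♧♧♠♧♧★··
♠♠♠····♠
♧♧♠♠♠♧♧·
·♠♧♠♠???
♢♠♠♠♠???
♧·♧♧♧???
♠·♧█·???
♧♧·♧█???
♧♧♠♢·♧??
·♧··♠█??
·♠··█♠??
♢♢♠♧♠♠??
♧··♠█·??
█♧♠·♢█??

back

███████
♧♧♢♧♧♧?
♠♧♧···?
♠··★·♠?
♠♠♠♧♧·?
♧♠♠♢·♠?
♠♠♠????

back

♧♧♢♧♧♧?
♠♧♧···?
♠····♠?
♠♠♠★♧·?
♧♠♠♢·♠?
♠♠♠·♧♧?
♧♧♧????

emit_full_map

♠♢♧♧♢♧♧♧
♧♧♠♧♧···
♠♠♠····♠
♧♧♠♠♠★♧·
·♠♧♠♠♢·♠
♢♠♠♠♠·♧♧
♧·♧♧♧???
♠·♧█·???
♧♧·♧█???
♧♧♠♢·♧??
·♧··♠█??
·♠··█♠??
♢♢♠♧♠♠??
♧··♠█·??
█♧♠·♢█??


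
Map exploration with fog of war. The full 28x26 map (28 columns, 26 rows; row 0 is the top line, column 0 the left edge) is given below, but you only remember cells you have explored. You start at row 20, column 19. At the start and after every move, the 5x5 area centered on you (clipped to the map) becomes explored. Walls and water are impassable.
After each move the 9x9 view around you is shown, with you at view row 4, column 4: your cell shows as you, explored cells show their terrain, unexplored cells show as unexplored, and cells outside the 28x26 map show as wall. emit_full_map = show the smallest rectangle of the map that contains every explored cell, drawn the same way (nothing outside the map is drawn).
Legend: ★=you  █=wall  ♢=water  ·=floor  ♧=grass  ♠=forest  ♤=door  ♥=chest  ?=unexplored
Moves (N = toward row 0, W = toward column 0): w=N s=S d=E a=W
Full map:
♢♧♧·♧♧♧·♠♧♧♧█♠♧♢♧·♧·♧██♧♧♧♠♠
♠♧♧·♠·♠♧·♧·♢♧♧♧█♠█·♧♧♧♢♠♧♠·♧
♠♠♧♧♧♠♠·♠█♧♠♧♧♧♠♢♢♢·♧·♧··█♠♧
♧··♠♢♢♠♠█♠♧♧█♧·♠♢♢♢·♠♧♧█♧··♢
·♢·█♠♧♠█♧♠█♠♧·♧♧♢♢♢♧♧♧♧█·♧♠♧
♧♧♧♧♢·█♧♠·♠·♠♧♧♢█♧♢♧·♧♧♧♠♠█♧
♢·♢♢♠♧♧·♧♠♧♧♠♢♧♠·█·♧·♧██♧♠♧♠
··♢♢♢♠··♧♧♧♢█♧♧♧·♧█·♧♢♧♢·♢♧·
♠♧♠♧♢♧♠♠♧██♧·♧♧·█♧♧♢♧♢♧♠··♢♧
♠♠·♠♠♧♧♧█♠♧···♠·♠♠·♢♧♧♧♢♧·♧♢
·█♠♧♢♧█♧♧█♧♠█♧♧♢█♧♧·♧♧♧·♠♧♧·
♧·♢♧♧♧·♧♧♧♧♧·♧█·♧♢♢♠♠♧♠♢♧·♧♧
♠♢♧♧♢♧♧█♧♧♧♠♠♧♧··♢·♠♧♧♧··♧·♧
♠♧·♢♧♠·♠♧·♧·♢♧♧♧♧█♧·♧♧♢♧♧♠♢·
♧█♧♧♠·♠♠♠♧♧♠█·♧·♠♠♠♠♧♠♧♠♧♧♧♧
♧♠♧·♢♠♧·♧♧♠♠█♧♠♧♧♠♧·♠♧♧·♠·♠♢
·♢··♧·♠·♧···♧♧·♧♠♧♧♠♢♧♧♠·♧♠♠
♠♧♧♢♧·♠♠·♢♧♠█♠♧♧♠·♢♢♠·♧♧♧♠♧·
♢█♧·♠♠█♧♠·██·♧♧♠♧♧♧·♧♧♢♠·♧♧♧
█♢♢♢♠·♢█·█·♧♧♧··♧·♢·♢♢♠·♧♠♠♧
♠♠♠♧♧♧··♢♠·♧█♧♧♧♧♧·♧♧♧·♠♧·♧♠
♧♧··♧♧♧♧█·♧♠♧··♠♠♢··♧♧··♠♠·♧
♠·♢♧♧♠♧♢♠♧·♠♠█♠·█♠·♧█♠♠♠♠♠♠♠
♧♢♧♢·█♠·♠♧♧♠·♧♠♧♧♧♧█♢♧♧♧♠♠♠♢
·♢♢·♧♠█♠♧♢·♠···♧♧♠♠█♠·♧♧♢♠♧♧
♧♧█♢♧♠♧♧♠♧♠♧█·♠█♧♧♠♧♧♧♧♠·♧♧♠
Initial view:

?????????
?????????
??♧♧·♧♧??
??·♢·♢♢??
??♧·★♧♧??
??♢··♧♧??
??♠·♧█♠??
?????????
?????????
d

?????????
?????????
?♧♧·♧♧♢??
?·♢·♢♢♠??
?♧·♧★♧·??
?♢··♧♧·??
?♠·♧█♠♠??
?????????
?????????

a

?????????
?????????
??♧♧·♧♧♢?
??·♢·♢♢♠?
??♧·★♧♧·?
??♢··♧♧·?
??♠·♧█♠♠?
?????????
?????????

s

?????????
??♧♧·♧♧♢?
??·♢·♢♢♠?
??♧·♧♧♧·?
??♢·★♧♧·?
??♠·♧█♠♠?
??♧♧█♢♧??
?????????
?????????

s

??♧♧·♧♧♢?
??·♢·♢♢♠?
??♧·♧♧♧·?
??♢··♧♧·?
??♠·★█♠♠?
??♧♧█♢♧??
??♠♠█♠·??
?????????
█████████

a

???♧♧·♧♧♢
???·♢·♢♢♠
??♧♧·♧♧♧·
??♠♢··♧♧·
??█♠★♧█♠♠
??♧♧♧█♢♧?
??♧♠♠█♠·?
?????????
█████████

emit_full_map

?♧♧·♧♧♢
?·♢·♢♢♠
♧♧·♧♧♧·
♠♢··♧♧·
█♠★♧█♠♠
♧♧♧█♢♧?
♧♠♠█♠·?

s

???·♢·♢♢♠
??♧♧·♧♧♧·
??♠♢··♧♧·
??█♠·♧█♠♠
??♧♧★█♢♧?
??♧♠♠█♠·?
??♧♧♠♧♧??
█████████
█████████

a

????·♢·♢♢
???♧♧·♧♧♧
??♠♠♢··♧♧
??·█♠·♧█♠
??♧♧★♧█♢♧
??♧♧♠♠█♠·
??█♧♧♠♧♧?
█████████
█████████

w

????♧♧·♧♧
????·♢·♢♢
??♧♧♧·♧♧♧
??♠♠♢··♧♧
??·█★·♧█♠
??♧♧♧♧█♢♧
??♧♧♠♠█♠·
??█♧♧♠♧♧?
█████████

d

???♧♧·♧♧♢
???·♢·♢♢♠
?♧♧♧·♧♧♧·
?♠♠♢··♧♧·
?·█♠★♧█♠♠
?♧♧♧♧█♢♧?
?♧♧♠♠█♠·?
?█♧♧♠♧♧??
█████████

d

??♧♧·♧♧♢?
??·♢·♢♢♠?
♧♧♧·♧♧♧·?
♠♠♢··♧♧·?
·█♠·★█♠♠?
♧♧♧♧█♢♧??
♧♧♠♠█♠·??
█♧♧♠♧♧???
█████████

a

???♧♧·♧♧♢
???·♢·♢♢♠
?♧♧♧·♧♧♧·
?♠♠♢··♧♧·
?·█♠★♧█♠♠
?♧♧♧♧█♢♧?
?♧♧♠♠█♠·?
?█♧♧♠♧♧??
█████████

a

????♧♧·♧♧
????·♢·♢♢
??♧♧♧·♧♧♧
??♠♠♢··♧♧
??·█★·♧█♠
??♧♧♧♧█♢♧
??♧♧♠♠█♠·
??█♧♧♠♧♧?
█████████

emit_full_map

??♧♧·♧♧♢
??·♢·♢♢♠
♧♧♧·♧♧♧·
♠♠♢··♧♧·
·█★·♧█♠♠
♧♧♧♧█♢♧?
♧♧♠♠█♠·?
█♧♧♠♧♧??
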